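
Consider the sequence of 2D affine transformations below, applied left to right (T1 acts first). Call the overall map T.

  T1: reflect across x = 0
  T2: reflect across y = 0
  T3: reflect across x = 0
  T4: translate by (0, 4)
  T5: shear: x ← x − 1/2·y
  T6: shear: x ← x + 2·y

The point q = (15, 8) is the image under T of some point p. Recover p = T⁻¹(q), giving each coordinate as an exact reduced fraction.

p = (3, -4)

T1 = [-1 0 0; 0 1 0; 0 0 1]
T2·T1 = [-1 0 0; 0 -1 0; 0 0 1]
T3·…·T1 = [1 0 0; 0 -1 0; 0 0 1]
T4·…·T1 = [1 0 0; 0 -1 4; 0 0 1]
T5·…·T1 = [1 1/2 -2; 0 -1 4; 0 0 1]
T6·…·T1 = [1 -3/2 6; 0 -1 4; 0 0 1]
det M = -1; M⁻¹ = [1 -3/2 0; 0 -1 4; 0 0 1]
M⁻¹ · (15, 8)ᵀ = (3, -4)ᵀ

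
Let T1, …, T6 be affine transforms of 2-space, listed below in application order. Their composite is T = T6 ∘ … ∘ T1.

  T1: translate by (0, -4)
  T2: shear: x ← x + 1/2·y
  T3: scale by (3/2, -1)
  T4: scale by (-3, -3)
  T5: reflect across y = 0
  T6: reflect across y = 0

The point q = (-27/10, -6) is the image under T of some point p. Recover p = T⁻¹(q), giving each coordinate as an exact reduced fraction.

T1 = [1 0 0; 0 1 -4; 0 0 1]
T2·T1 = [1 1/2 -2; 0 1 -4; 0 0 1]
T3·…·T1 = [3/2 3/4 -3; 0 -1 4; 0 0 1]
T4·…·T1 = [-9/2 -9/4 9; 0 3 -12; 0 0 1]
T5·…·T1 = [-9/2 -9/4 9; 0 -3 12; 0 0 1]
T6·…·T1 = [-9/2 -9/4 9; 0 3 -12; 0 0 1]
det M = -27/2; M⁻¹ = [-2/9 -1/6 0; 0 1/3 4; 0 0 1]
M⁻¹ · (-27/10, -6)ᵀ = (8/5, 2)ᵀ

p = (8/5, 2)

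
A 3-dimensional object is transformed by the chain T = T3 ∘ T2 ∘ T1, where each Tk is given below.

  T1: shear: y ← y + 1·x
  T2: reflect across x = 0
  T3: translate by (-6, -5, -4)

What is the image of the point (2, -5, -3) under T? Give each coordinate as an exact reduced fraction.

T1 shear: y ← y + 1·x: (2, -5, -3) → (2, -3, -3)
T2 reflect across x = 0: (2, -3, -3) → (-2, -3, -3)
T3 translate by (-6, -5, -4): (-2, -3, -3) → (-8, -8, -7)

T(p) = (-8, -8, -7)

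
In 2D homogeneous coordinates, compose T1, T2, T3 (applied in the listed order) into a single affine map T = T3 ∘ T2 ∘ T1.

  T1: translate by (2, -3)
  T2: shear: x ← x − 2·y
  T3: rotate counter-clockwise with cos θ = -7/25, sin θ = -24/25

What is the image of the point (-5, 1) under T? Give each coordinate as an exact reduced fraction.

T(p) = (-11/5, -2/5)

T1 translate by (2, -3): (-5, 1) → (-3, -2)
T2 shear: x ← x − 2·y: (-3, -2) → (1, -2)
T3 rotate counter-clockwise with cos θ = -7/25, sin θ = -24/25: (1, -2) → (-11/5, -2/5)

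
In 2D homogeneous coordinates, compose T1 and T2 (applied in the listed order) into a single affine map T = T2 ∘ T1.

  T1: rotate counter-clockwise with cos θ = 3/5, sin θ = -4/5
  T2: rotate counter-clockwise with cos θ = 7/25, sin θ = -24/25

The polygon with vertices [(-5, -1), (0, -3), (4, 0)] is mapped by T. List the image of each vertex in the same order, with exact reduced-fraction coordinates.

T1 rotate counter-clockwise with cos θ = 3/5, sin θ = -4/5: (-5, -1) → (-19/5, 17/5); (0, -3) → (-12/5, -9/5); (4, 0) → (12/5, -16/5)
T2 rotate counter-clockwise with cos θ = 7/25, sin θ = -24/25: (-19/5, 17/5) → (11/5, 23/5); (-12/5, -9/5) → (-12/5, 9/5); (12/5, -16/5) → (-12/5, -16/5)

image vertices: (11/5, 23/5), (-12/5, 9/5), (-12/5, -16/5)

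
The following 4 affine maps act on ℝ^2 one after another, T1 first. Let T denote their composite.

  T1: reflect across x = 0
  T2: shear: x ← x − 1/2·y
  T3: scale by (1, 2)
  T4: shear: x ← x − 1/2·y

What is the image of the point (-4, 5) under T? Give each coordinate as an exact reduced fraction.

T1 reflect across x = 0: (-4, 5) → (4, 5)
T2 shear: x ← x − 1/2·y: (4, 5) → (3/2, 5)
T3 scale by (1, 2): (3/2, 5) → (3/2, 10)
T4 shear: x ← x − 1/2·y: (3/2, 10) → (-7/2, 10)

T(p) = (-7/2, 10)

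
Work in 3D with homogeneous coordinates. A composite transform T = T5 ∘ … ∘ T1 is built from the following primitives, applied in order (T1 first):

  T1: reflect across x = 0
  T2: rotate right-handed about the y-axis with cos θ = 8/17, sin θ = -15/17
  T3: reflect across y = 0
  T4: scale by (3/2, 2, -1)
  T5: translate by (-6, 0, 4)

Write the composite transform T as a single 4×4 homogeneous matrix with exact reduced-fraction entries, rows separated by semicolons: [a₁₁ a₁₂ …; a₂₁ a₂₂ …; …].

T1 = [-1 0 0 0; 0 1 0 0; 0 0 1 0; 0 0 0 1]
T2·T1 = [-8/17 0 -15/17 0; 0 1 0 0; -15/17 0 8/17 0; 0 0 0 1]
T3·…·T1 = [-8/17 0 -15/17 0; 0 -1 0 0; -15/17 0 8/17 0; 0 0 0 1]
T4·…·T1 = [-12/17 0 -45/34 0; 0 -2 0 0; 15/17 0 -8/17 0; 0 0 0 1]
T5·…·T1 = [-12/17 0 -45/34 -6; 0 -2 0 0; 15/17 0 -8/17 4; 0 0 0 1]

T = [-12/17 0 -45/34 -6; 0 -2 0 0; 15/17 0 -8/17 4; 0 0 0 1]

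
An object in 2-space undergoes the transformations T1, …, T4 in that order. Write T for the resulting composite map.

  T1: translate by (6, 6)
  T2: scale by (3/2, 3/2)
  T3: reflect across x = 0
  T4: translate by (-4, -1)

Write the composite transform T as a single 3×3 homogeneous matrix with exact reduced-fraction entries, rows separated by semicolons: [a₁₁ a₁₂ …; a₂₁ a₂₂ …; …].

T1 = [1 0 6; 0 1 6; 0 0 1]
T2·T1 = [3/2 0 9; 0 3/2 9; 0 0 1]
T3·…·T1 = [-3/2 0 -9; 0 3/2 9; 0 0 1]
T4·…·T1 = [-3/2 0 -13; 0 3/2 8; 0 0 1]

T = [-3/2 0 -13; 0 3/2 8; 0 0 1]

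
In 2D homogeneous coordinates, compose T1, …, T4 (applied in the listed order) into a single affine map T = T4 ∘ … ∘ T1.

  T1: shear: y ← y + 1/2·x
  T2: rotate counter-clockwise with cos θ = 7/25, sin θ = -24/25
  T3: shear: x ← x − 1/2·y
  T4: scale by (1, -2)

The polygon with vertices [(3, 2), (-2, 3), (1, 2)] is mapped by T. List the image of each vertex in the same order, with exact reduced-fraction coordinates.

T1 shear: y ← y + 1/2·x: (3, 2) → (3, 7/2); (-2, 3) → (-2, 2); (1, 2) → (1, 5/2)
T2 rotate counter-clockwise with cos θ = 7/25, sin θ = -24/25: (3, 7/2) → (21/5, -19/10); (-2, 2) → (34/25, 62/25); (1, 5/2) → (67/25, -13/50)
T3 shear: x ← x − 1/2·y: (21/5, -19/10) → (103/20, -19/10); (34/25, 62/25) → (3/25, 62/25); (67/25, -13/50) → (281/100, -13/50)
T4 scale by (1, -2): (103/20, -19/10) → (103/20, 19/5); (3/25, 62/25) → (3/25, -124/25); (281/100, -13/50) → (281/100, 13/25)

image vertices: (103/20, 19/5), (3/25, -124/25), (281/100, 13/25)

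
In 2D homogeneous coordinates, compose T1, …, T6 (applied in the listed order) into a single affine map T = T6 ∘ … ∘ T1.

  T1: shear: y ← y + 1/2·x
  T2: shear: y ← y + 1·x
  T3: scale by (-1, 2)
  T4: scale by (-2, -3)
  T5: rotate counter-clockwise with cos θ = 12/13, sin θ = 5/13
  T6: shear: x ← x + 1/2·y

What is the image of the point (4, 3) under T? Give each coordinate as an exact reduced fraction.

T1 shear: y ← y + 1/2·x: (4, 3) → (4, 5)
T2 shear: y ← y + 1·x: (4, 5) → (4, 9)
T3 scale by (-1, 2): (4, 9) → (-4, 18)
T4 scale by (-2, -3): (-4, 18) → (8, -54)
T5 rotate counter-clockwise with cos θ = 12/13, sin θ = 5/13: (8, -54) → (366/13, -608/13)
T6 shear: x ← x + 1/2·y: (366/13, -608/13) → (62/13, -608/13)

T(p) = (62/13, -608/13)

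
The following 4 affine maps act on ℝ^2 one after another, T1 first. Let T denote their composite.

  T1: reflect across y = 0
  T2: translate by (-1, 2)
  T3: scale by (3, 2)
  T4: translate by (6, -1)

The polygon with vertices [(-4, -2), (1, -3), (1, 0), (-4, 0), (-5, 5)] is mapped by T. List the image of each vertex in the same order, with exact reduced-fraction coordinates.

image vertices: (-9, 7), (6, 9), (6, 3), (-9, 3), (-12, -7)

T1 reflect across y = 0: (-4, -2) → (-4, 2); (1, -3) → (1, 3); (1, 0) → (1, 0); (-4, 0) → (-4, 0); (-5, 5) → (-5, -5)
T2 translate by (-1, 2): (-4, 2) → (-5, 4); (1, 3) → (0, 5); (1, 0) → (0, 2); (-4, 0) → (-5, 2); (-5, -5) → (-6, -3)
T3 scale by (3, 2): (-5, 4) → (-15, 8); (0, 5) → (0, 10); (0, 2) → (0, 4); (-5, 2) → (-15, 4); (-6, -3) → (-18, -6)
T4 translate by (6, -1): (-15, 8) → (-9, 7); (0, 10) → (6, 9); (0, 4) → (6, 3); (-15, 4) → (-9, 3); (-18, -6) → (-12, -7)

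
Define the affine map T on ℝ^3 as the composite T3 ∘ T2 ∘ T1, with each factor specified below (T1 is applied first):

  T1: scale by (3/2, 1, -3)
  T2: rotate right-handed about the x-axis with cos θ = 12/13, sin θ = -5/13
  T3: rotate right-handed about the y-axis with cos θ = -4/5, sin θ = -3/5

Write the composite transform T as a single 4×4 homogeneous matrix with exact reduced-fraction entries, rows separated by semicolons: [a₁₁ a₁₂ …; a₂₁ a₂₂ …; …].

T = [-6/5 3/13 108/65 0; 0 12/13 -15/13 0; 9/10 4/13 144/65 0; 0 0 0 1]

T1 = [3/2 0 0 0; 0 1 0 0; 0 0 -3 0; 0 0 0 1]
T2·T1 = [3/2 0 0 0; 0 12/13 -15/13 0; 0 -5/13 -36/13 0; 0 0 0 1]
T3·…·T1 = [-6/5 3/13 108/65 0; 0 12/13 -15/13 0; 9/10 4/13 144/65 0; 0 0 0 1]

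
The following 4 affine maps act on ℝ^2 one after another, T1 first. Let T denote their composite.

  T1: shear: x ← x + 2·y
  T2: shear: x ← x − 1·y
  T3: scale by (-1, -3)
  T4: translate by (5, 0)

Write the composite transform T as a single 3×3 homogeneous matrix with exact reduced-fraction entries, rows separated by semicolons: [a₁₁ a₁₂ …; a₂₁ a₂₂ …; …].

T = [-1 -1 5; 0 -3 0; 0 0 1]

T1 = [1 2 0; 0 1 0; 0 0 1]
T2·T1 = [1 1 0; 0 1 0; 0 0 1]
T3·…·T1 = [-1 -1 0; 0 -3 0; 0 0 1]
T4·…·T1 = [-1 -1 5; 0 -3 0; 0 0 1]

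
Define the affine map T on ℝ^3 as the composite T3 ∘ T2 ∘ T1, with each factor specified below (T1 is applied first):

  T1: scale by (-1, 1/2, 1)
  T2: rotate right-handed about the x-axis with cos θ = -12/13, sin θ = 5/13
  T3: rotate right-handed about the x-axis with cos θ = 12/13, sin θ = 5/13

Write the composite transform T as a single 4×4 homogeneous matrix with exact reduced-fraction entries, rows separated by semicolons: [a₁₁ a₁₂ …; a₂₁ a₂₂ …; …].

T1 = [-1 0 0 0; 0 1/2 0 0; 0 0 1 0; 0 0 0 1]
T2·T1 = [-1 0 0 0; 0 -6/13 -5/13 0; 0 5/26 -12/13 0; 0 0 0 1]
T3·…·T1 = [-1 0 0 0; 0 -1/2 0 0; 0 0 -1 0; 0 0 0 1]

T = [-1 0 0 0; 0 -1/2 0 0; 0 0 -1 0; 0 0 0 1]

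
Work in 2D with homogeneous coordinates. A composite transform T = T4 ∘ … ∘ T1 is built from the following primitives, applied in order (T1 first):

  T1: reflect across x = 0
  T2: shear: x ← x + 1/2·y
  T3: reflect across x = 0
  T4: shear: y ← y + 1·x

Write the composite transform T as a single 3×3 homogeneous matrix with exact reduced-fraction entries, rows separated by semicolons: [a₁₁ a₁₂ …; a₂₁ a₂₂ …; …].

T = [1 -1/2 0; 1 1/2 0; 0 0 1]

T1 = [-1 0 0; 0 1 0; 0 0 1]
T2·T1 = [-1 1/2 0; 0 1 0; 0 0 1]
T3·…·T1 = [1 -1/2 0; 0 1 0; 0 0 1]
T4·…·T1 = [1 -1/2 0; 1 1/2 0; 0 0 1]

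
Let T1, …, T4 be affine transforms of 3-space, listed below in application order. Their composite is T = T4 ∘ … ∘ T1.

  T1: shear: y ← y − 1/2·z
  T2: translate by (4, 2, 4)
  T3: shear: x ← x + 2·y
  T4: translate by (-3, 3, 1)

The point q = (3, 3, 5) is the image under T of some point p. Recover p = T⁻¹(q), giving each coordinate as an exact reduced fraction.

T1 = [1 0 0 0; 0 1 -1/2 0; 0 0 1 0; 0 0 0 1]
T2·T1 = [1 0 0 4; 0 1 -1/2 2; 0 0 1 4; 0 0 0 1]
T3·…·T1 = [1 2 -1 8; 0 1 -1/2 2; 0 0 1 4; 0 0 0 1]
T4·…·T1 = [1 2 -1 5; 0 1 -1/2 5; 0 0 1 5; 0 0 0 1]
det M = 1; M⁻¹ = [1 -2 0 5; 0 1 1/2 -15/2; 0 0 1 -5; 0 0 0 1]
M⁻¹ · (3, 3, 5)ᵀ = (2, -2, 0)ᵀ

p = (2, -2, 0)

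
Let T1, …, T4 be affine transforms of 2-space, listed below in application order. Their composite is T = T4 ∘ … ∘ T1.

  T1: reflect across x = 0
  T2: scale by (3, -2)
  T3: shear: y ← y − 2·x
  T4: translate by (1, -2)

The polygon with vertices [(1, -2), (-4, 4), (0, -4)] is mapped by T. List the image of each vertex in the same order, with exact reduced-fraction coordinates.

T1 reflect across x = 0: (1, -2) → (-1, -2); (-4, 4) → (4, 4); (0, -4) → (0, -4)
T2 scale by (3, -2): (-1, -2) → (-3, 4); (4, 4) → (12, -8); (0, -4) → (0, 8)
T3 shear: y ← y − 2·x: (-3, 4) → (-3, 10); (12, -8) → (12, -32); (0, 8) → (0, 8)
T4 translate by (1, -2): (-3, 10) → (-2, 8); (12, -32) → (13, -34); (0, 8) → (1, 6)

image vertices: (-2, 8), (13, -34), (1, 6)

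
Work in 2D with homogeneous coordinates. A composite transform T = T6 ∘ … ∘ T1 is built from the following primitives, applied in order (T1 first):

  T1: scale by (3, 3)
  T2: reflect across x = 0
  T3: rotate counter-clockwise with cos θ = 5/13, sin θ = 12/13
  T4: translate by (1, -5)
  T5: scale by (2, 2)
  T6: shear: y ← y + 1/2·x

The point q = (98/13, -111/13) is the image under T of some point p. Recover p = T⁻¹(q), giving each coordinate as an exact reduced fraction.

p = (0, -1)

T1 = [3 0 0; 0 3 0; 0 0 1]
T2·T1 = [-3 0 0; 0 3 0; 0 0 1]
T3·…·T1 = [-15/13 -36/13 0; -36/13 15/13 0; 0 0 1]
T4·…·T1 = [-15/13 -36/13 1; -36/13 15/13 -5; 0 0 1]
T5·…·T1 = [-30/13 -72/13 2; -72/13 30/13 -10; 0 0 1]
T6·…·T1 = [-30/13 -72/13 2; -87/13 -6/13 -9; 0 0 1]
det M = -36; M⁻¹ = [1/78 -2/13 -55/39; -29/156 5/78 37/39; 0 0 1]
M⁻¹ · (98/13, -111/13)ᵀ = (0, -1)ᵀ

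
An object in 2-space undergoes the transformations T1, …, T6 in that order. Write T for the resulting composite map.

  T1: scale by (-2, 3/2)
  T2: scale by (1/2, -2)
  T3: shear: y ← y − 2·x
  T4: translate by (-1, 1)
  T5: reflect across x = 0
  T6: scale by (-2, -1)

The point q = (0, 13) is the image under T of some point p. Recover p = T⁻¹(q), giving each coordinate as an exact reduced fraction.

T1 = [-2 0 0; 0 3/2 0; 0 0 1]
T2·T1 = [-1 0 0; 0 -3 0; 0 0 1]
T3·…·T1 = [-1 0 0; 2 -3 0; 0 0 1]
T4·…·T1 = [-1 0 -1; 2 -3 1; 0 0 1]
T5·…·T1 = [1 0 1; 2 -3 1; 0 0 1]
T6·…·T1 = [-2 0 -2; -2 3 -1; 0 0 1]
det M = -6; M⁻¹ = [-1/2 0 -1; -1/3 1/3 -1/3; 0 0 1]
M⁻¹ · (0, 13)ᵀ = (-1, 4)ᵀ

p = (-1, 4)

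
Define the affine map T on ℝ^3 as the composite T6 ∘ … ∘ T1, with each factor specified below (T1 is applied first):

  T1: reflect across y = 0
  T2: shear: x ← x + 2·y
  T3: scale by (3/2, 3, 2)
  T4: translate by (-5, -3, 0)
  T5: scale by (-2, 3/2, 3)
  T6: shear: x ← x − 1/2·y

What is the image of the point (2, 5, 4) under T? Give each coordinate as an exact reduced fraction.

T(p) = (95/2, -27, 24)

T1 reflect across y = 0: (2, 5, 4) → (2, -5, 4)
T2 shear: x ← x + 2·y: (2, -5, 4) → (-8, -5, 4)
T3 scale by (3/2, 3, 2): (-8, -5, 4) → (-12, -15, 8)
T4 translate by (-5, -3, 0): (-12, -15, 8) → (-17, -18, 8)
T5 scale by (-2, 3/2, 3): (-17, -18, 8) → (34, -27, 24)
T6 shear: x ← x − 1/2·y: (34, -27, 24) → (95/2, -27, 24)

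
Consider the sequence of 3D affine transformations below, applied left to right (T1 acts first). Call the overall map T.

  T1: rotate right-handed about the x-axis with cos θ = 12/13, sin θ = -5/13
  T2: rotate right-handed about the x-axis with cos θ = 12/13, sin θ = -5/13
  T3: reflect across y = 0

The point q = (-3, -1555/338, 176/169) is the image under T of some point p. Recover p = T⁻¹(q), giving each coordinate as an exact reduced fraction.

p = (-3, 5/2, 4)

T1 = [1 0 0 0; 0 12/13 5/13 0; 0 -5/13 12/13 0; 0 0 0 1]
T2·T1 = [1 0 0 0; 0 119/169 120/169 0; 0 -120/169 119/169 0; 0 0 0 1]
T3·…·T1 = [1 0 0 0; 0 -119/169 -120/169 0; 0 -120/169 119/169 0; 0 0 0 1]
det M = -1; M⁻¹ = [1 0 0 0; 0 -119/169 -120/169 0; 0 -120/169 119/169 0; 0 0 0 1]
M⁻¹ · (-3, -1555/338, 176/169)ᵀ = (-3, 5/2, 4)ᵀ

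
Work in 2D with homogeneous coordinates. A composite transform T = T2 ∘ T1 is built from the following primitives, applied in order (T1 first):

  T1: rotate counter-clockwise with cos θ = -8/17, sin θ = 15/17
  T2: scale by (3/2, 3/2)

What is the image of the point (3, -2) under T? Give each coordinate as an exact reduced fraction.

T1 rotate counter-clockwise with cos θ = -8/17, sin θ = 15/17: (3, -2) → (6/17, 61/17)
T2 scale by (3/2, 3/2): (6/17, 61/17) → (9/17, 183/34)

T(p) = (9/17, 183/34)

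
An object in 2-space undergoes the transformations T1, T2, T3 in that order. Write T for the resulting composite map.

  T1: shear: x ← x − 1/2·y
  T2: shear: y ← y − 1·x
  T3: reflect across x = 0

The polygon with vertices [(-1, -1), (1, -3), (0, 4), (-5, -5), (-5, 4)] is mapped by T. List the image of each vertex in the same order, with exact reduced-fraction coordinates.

T1 shear: x ← x − 1/2·y: (-1, -1) → (-1/2, -1); (1, -3) → (5/2, -3); (0, 4) → (-2, 4); (-5, -5) → (-5/2, -5); (-5, 4) → (-7, 4)
T2 shear: y ← y − 1·x: (-1/2, -1) → (-1/2, -1/2); (5/2, -3) → (5/2, -11/2); (-2, 4) → (-2, 6); (-5/2, -5) → (-5/2, -5/2); (-7, 4) → (-7, 11)
T3 reflect across x = 0: (-1/2, -1/2) → (1/2, -1/2); (5/2, -11/2) → (-5/2, -11/2); (-2, 6) → (2, 6); (-5/2, -5/2) → (5/2, -5/2); (-7, 11) → (7, 11)

image vertices: (1/2, -1/2), (-5/2, -11/2), (2, 6), (5/2, -5/2), (7, 11)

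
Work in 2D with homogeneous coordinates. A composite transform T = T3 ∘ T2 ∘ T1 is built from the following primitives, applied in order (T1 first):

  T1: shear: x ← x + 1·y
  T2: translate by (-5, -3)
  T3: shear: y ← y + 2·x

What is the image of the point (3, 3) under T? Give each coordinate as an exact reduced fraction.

T(p) = (1, 2)

T1 shear: x ← x + 1·y: (3, 3) → (6, 3)
T2 translate by (-5, -3): (6, 3) → (1, 0)
T3 shear: y ← y + 2·x: (1, 0) → (1, 2)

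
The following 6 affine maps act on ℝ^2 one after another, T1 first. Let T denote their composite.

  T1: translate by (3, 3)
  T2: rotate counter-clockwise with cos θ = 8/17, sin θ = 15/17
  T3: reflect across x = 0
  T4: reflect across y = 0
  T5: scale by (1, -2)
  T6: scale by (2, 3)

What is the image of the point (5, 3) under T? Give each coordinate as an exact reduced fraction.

T(p) = (52/17, 1008/17)

T1 translate by (3, 3): (5, 3) → (8, 6)
T2 rotate counter-clockwise with cos θ = 8/17, sin θ = 15/17: (8, 6) → (-26/17, 168/17)
T3 reflect across x = 0: (-26/17, 168/17) → (26/17, 168/17)
T4 reflect across y = 0: (26/17, 168/17) → (26/17, -168/17)
T5 scale by (1, -2): (26/17, -168/17) → (26/17, 336/17)
T6 scale by (2, 3): (26/17, 336/17) → (52/17, 1008/17)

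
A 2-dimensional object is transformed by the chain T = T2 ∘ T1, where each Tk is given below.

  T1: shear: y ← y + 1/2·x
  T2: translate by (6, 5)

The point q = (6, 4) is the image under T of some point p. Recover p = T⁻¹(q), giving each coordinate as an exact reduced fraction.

p = (0, -1)

T1 = [1 0 0; 1/2 1 0; 0 0 1]
T2·T1 = [1 0 6; 1/2 1 5; 0 0 1]
det M = 1; M⁻¹ = [1 0 -6; -1/2 1 -2; 0 0 1]
M⁻¹ · (6, 4)ᵀ = (0, -1)ᵀ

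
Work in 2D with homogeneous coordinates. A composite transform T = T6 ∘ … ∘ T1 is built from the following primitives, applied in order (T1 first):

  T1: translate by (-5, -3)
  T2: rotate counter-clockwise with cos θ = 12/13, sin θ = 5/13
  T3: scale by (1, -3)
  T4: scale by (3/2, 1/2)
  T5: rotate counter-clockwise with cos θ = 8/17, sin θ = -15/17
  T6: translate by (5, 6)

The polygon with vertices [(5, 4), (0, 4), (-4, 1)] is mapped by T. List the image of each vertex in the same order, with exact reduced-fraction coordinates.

image vertices: (775/221, 2589/442), (95/34, 453/34), (2963/442, 4359/221)

T1 translate by (-5, -3): (5, 4) → (0, 1); (0, 4) → (-5, 1); (-4, 1) → (-9, -2)
T2 rotate counter-clockwise with cos θ = 12/13, sin θ = 5/13: (0, 1) → (-5/13, 12/13); (-5, 1) → (-5, -1); (-9, -2) → (-98/13, -69/13)
T3 scale by (1, -3): (-5/13, 12/13) → (-5/13, -36/13); (-5, -1) → (-5, 3); (-98/13, -69/13) → (-98/13, 207/13)
T4 scale by (3/2, 1/2): (-5/13, -36/13) → (-15/26, -18/13); (-5, 3) → (-15/2, 3/2); (-98/13, 207/13) → (-147/13, 207/26)
T5 rotate counter-clockwise with cos θ = 8/17, sin θ = -15/17: (-15/26, -18/13) → (-330/221, -63/442); (-15/2, 3/2) → (-75/34, 249/34); (-147/13, 207/26) → (753/442, 3033/221)
T6 translate by (5, 6): (-330/221, -63/442) → (775/221, 2589/442); (-75/34, 249/34) → (95/34, 453/34); (753/442, 3033/221) → (2963/442, 4359/221)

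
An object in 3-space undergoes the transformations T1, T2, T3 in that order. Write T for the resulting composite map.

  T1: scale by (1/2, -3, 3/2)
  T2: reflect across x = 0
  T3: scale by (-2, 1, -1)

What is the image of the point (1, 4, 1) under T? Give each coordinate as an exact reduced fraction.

T(p) = (1, -12, -3/2)

T1 scale by (1/2, -3, 3/2): (1, 4, 1) → (1/2, -12, 3/2)
T2 reflect across x = 0: (1/2, -12, 3/2) → (-1/2, -12, 3/2)
T3 scale by (-2, 1, -1): (-1/2, -12, 3/2) → (1, -12, -3/2)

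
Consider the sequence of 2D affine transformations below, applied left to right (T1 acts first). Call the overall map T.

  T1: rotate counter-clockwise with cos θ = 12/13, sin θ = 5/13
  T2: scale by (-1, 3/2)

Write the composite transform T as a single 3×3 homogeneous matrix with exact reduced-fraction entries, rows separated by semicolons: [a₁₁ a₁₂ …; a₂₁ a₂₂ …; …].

T1 = [12/13 -5/13 0; 5/13 12/13 0; 0 0 1]
T2·T1 = [-12/13 5/13 0; 15/26 18/13 0; 0 0 1]

T = [-12/13 5/13 0; 15/26 18/13 0; 0 0 1]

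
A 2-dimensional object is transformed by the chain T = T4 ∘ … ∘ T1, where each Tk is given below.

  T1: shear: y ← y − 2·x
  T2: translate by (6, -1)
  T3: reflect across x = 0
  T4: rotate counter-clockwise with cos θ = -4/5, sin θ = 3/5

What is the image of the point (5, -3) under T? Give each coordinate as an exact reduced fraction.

T(p) = (86/5, 23/5)

T1 shear: y ← y − 2·x: (5, -3) → (5, -13)
T2 translate by (6, -1): (5, -13) → (11, -14)
T3 reflect across x = 0: (11, -14) → (-11, -14)
T4 rotate counter-clockwise with cos θ = -4/5, sin θ = 3/5: (-11, -14) → (86/5, 23/5)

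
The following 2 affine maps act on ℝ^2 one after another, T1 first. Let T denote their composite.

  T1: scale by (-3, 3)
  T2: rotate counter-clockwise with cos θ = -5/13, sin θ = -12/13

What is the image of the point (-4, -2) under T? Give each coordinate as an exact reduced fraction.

T(p) = (-132/13, -114/13)

T1 scale by (-3, 3): (-4, -2) → (12, -6)
T2 rotate counter-clockwise with cos θ = -5/13, sin θ = -12/13: (12, -6) → (-132/13, -114/13)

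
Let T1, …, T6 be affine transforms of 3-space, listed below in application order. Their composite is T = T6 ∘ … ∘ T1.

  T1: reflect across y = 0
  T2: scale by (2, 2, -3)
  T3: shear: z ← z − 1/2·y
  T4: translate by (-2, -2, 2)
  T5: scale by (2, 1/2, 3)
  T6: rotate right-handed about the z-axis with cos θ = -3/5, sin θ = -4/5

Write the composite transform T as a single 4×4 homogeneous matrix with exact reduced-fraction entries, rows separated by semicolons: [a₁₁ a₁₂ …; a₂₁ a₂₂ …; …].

T = [-12/5 -4/5 0 8/5; -16/5 3/5 0 19/5; 0 3 -9 6; 0 0 0 1]

T1 = [1 0 0 0; 0 -1 0 0; 0 0 1 0; 0 0 0 1]
T2·T1 = [2 0 0 0; 0 -2 0 0; 0 0 -3 0; 0 0 0 1]
T3·…·T1 = [2 0 0 0; 0 -2 0 0; 0 1 -3 0; 0 0 0 1]
T4·…·T1 = [2 0 0 -2; 0 -2 0 -2; 0 1 -3 2; 0 0 0 1]
T5·…·T1 = [4 0 0 -4; 0 -1 0 -1; 0 3 -9 6; 0 0 0 1]
T6·…·T1 = [-12/5 -4/5 0 8/5; -16/5 3/5 0 19/5; 0 3 -9 6; 0 0 0 1]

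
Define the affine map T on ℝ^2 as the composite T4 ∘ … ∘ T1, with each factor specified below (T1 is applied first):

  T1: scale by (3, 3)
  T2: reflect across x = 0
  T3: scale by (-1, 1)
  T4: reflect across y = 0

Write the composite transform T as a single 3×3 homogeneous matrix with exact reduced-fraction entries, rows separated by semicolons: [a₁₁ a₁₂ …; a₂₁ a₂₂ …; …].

T = [3 0 0; 0 -3 0; 0 0 1]

T1 = [3 0 0; 0 3 0; 0 0 1]
T2·T1 = [-3 0 0; 0 3 0; 0 0 1]
T3·…·T1 = [3 0 0; 0 3 0; 0 0 1]
T4·…·T1 = [3 0 0; 0 -3 0; 0 0 1]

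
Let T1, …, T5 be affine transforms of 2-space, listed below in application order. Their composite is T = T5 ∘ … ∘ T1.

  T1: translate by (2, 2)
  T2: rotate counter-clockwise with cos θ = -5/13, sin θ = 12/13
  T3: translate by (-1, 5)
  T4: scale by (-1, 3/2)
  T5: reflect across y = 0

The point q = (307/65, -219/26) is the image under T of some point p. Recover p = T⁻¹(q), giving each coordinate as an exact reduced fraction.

T1 = [1 0 2; 0 1 2; 0 0 1]
T2·T1 = [-5/13 -12/13 -34/13; 12/13 -5/13 14/13; 0 0 1]
T3·…·T1 = [-5/13 -12/13 -47/13; 12/13 -5/13 79/13; 0 0 1]
T4·…·T1 = [5/13 12/13 47/13; 18/13 -15/26 237/26; 0 0 1]
T5·…·T1 = [5/13 12/13 47/13; -18/13 15/26 -237/26; 0 0 1]
det M = 3/2; M⁻¹ = [5/13 -8/13 -7; 12/13 10/39 -1; 0 0 1]
M⁻¹ · (307/65, -219/26)ᵀ = (0, 6/5)ᵀ

p = (0, 6/5)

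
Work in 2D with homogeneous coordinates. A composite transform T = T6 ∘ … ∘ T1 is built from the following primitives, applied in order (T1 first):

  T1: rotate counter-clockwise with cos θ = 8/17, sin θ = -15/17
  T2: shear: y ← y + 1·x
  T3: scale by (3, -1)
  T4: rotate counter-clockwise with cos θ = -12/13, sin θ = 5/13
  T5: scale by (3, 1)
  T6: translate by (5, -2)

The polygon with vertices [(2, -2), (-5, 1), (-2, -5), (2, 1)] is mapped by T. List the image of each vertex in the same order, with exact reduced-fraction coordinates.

image vertices: (101/13, -1372/221), (275/13, -121/221), (554/13, -3019/221), (-124/13, 131/221)

T1 rotate counter-clockwise with cos θ = 8/17, sin θ = -15/17: (2, -2) → (-14/17, -46/17); (-5, 1) → (-25/17, 83/17); (-2, -5) → (-91/17, -10/17); (2, 1) → (31/17, -22/17)
T2 shear: y ← y + 1·x: (-14/17, -46/17) → (-14/17, -60/17); (-25/17, 83/17) → (-25/17, 58/17); (-91/17, -10/17) → (-91/17, -101/17); (31/17, -22/17) → (31/17, 9/17)
T3 scale by (3, -1): (-14/17, -60/17) → (-42/17, 60/17); (-25/17, 58/17) → (-75/17, -58/17); (-91/17, -101/17) → (-273/17, 101/17); (31/17, 9/17) → (93/17, -9/17)
T4 rotate counter-clockwise with cos θ = -12/13, sin θ = 5/13: (-42/17, 60/17) → (12/13, -930/221); (-75/17, -58/17) → (70/13, 321/221); (-273/17, 101/17) → (163/13, -2577/221); (93/17, -9/17) → (-63/13, 573/221)
T5 scale by (3, 1): (12/13, -930/221) → (36/13, -930/221); (70/13, 321/221) → (210/13, 321/221); (163/13, -2577/221) → (489/13, -2577/221); (-63/13, 573/221) → (-189/13, 573/221)
T6 translate by (5, -2): (36/13, -930/221) → (101/13, -1372/221); (210/13, 321/221) → (275/13, -121/221); (489/13, -2577/221) → (554/13, -3019/221); (-189/13, 573/221) → (-124/13, 131/221)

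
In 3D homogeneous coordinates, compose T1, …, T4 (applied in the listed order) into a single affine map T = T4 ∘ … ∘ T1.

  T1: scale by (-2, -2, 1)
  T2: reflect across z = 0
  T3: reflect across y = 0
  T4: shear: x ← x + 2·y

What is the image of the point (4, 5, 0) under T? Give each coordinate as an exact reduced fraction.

T1 scale by (-2, -2, 1): (4, 5, 0) → (-8, -10, 0)
T2 reflect across z = 0: (-8, -10, 0) → (-8, -10, 0)
T3 reflect across y = 0: (-8, -10, 0) → (-8, 10, 0)
T4 shear: x ← x + 2·y: (-8, 10, 0) → (12, 10, 0)

T(p) = (12, 10, 0)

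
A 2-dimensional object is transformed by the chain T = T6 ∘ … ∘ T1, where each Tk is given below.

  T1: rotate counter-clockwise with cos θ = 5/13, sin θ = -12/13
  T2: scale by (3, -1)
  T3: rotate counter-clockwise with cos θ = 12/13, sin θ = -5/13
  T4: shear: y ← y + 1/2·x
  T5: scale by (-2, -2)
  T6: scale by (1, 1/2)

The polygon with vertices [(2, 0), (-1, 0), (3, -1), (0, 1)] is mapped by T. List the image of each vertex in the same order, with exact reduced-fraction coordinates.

image vertices: (-960/169, -378/169), (480/169, 189/169), (-626/169, -1207/338), (-814/169, 73/338)

T1 rotate counter-clockwise with cos θ = 5/13, sin θ = -12/13: (2, 0) → (10/13, -24/13); (-1, 0) → (-5/13, 12/13); (3, -1) → (3/13, -41/13); (0, 1) → (12/13, 5/13)
T2 scale by (3, -1): (10/13, -24/13) → (30/13, 24/13); (-5/13, 12/13) → (-15/13, -12/13); (3/13, -41/13) → (9/13, 41/13); (12/13, 5/13) → (36/13, -5/13)
T3 rotate counter-clockwise with cos θ = 12/13, sin θ = -5/13: (30/13, 24/13) → (480/169, 138/169); (-15/13, -12/13) → (-240/169, -69/169); (9/13, 41/13) → (313/169, 447/169); (36/13, -5/13) → (407/169, -240/169)
T4 shear: y ← y + 1/2·x: (480/169, 138/169) → (480/169, 378/169); (-240/169, -69/169) → (-240/169, -189/169); (313/169, 447/169) → (313/169, 1207/338); (407/169, -240/169) → (407/169, -73/338)
T5 scale by (-2, -2): (480/169, 378/169) → (-960/169, -756/169); (-240/169, -189/169) → (480/169, 378/169); (313/169, 1207/338) → (-626/169, -1207/169); (407/169, -73/338) → (-814/169, 73/169)
T6 scale by (1, 1/2): (-960/169, -756/169) → (-960/169, -378/169); (480/169, 378/169) → (480/169, 189/169); (-626/169, -1207/169) → (-626/169, -1207/338); (-814/169, 73/169) → (-814/169, 73/338)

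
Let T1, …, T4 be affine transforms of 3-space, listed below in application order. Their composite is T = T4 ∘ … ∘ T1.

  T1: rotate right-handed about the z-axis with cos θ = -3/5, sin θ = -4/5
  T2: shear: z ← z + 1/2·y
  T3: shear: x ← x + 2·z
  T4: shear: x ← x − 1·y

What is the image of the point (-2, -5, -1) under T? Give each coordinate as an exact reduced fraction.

T1 rotate right-handed about the z-axis with cos θ = -3/5, sin θ = -4/5: (-2, -5, -1) → (-14/5, 23/5, -1)
T2 shear: z ← z + 1/2·y: (-14/5, 23/5, -1) → (-14/5, 23/5, 13/10)
T3 shear: x ← x + 2·z: (-14/5, 23/5, 13/10) → (-1/5, 23/5, 13/10)
T4 shear: x ← x − 1·y: (-1/5, 23/5, 13/10) → (-24/5, 23/5, 13/10)

T(p) = (-24/5, 23/5, 13/10)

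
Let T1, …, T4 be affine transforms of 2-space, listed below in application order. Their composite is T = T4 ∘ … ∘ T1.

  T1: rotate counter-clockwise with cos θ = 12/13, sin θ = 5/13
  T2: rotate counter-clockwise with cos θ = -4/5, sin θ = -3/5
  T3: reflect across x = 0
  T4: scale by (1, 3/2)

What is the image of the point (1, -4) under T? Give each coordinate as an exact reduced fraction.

T(p) = (257/65, 114/65)

T1 rotate counter-clockwise with cos θ = 12/13, sin θ = 5/13: (1, -4) → (32/13, -43/13)
T2 rotate counter-clockwise with cos θ = -4/5, sin θ = -3/5: (32/13, -43/13) → (-257/65, 76/65)
T3 reflect across x = 0: (-257/65, 76/65) → (257/65, 76/65)
T4 scale by (1, 3/2): (257/65, 76/65) → (257/65, 114/65)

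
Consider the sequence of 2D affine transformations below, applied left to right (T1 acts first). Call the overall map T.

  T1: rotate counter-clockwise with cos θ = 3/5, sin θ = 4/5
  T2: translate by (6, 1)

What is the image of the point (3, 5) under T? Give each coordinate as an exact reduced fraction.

T(p) = (19/5, 32/5)

T1 rotate counter-clockwise with cos θ = 3/5, sin θ = 4/5: (3, 5) → (-11/5, 27/5)
T2 translate by (6, 1): (-11/5, 27/5) → (19/5, 32/5)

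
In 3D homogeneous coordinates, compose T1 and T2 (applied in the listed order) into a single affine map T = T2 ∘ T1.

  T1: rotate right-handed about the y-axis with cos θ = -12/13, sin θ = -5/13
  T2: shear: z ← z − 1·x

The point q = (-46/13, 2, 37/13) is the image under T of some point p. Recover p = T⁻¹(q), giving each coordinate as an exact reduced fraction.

T1 = [-12/13 0 -5/13 0; 0 1 0 0; 5/13 0 -12/13 0; 0 0 0 1]
T2·T1 = [-12/13 0 -5/13 0; 0 1 0 0; 17/13 0 -7/13 0; 0 0 0 1]
det M = 1; M⁻¹ = [-7/13 0 5/13 0; 0 1 0 0; -17/13 0 -12/13 0; 0 0 0 1]
M⁻¹ · (-46/13, 2, 37/13)ᵀ = (3, 2, 2)ᵀ

p = (3, 2, 2)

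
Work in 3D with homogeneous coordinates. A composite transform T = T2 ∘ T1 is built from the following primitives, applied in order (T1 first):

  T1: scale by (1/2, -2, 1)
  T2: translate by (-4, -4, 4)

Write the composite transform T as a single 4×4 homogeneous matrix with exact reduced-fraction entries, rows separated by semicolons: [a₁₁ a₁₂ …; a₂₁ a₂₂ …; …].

T1 = [1/2 0 0 0; 0 -2 0 0; 0 0 1 0; 0 0 0 1]
T2·T1 = [1/2 0 0 -4; 0 -2 0 -4; 0 0 1 4; 0 0 0 1]

T = [1/2 0 0 -4; 0 -2 0 -4; 0 0 1 4; 0 0 0 1]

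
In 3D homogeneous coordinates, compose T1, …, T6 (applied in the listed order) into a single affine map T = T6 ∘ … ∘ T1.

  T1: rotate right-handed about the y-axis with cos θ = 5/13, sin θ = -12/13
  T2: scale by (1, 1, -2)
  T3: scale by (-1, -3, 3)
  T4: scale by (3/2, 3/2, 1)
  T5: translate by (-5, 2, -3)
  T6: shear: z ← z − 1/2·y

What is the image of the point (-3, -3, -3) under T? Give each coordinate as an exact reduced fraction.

T(p) = (-193/26, 31/2, 665/52)

T1 rotate right-handed about the y-axis with cos θ = 5/13, sin θ = -12/13: (-3, -3, -3) → (21/13, -3, -51/13)
T2 scale by (1, 1, -2): (21/13, -3, -51/13) → (21/13, -3, 102/13)
T3 scale by (-1, -3, 3): (21/13, -3, 102/13) → (-21/13, 9, 306/13)
T4 scale by (3/2, 3/2, 1): (-21/13, 9, 306/13) → (-63/26, 27/2, 306/13)
T5 translate by (-5, 2, -3): (-63/26, 27/2, 306/13) → (-193/26, 31/2, 267/13)
T6 shear: z ← z − 1/2·y: (-193/26, 31/2, 267/13) → (-193/26, 31/2, 665/52)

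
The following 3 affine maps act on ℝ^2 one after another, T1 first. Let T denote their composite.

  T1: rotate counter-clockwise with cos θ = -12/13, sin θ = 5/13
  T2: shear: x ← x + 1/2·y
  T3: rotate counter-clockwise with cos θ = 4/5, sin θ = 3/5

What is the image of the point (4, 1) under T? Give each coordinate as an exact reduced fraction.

T(p) = (-44/13, -23/13)

T1 rotate counter-clockwise with cos θ = -12/13, sin θ = 5/13: (4, 1) → (-53/13, 8/13)
T2 shear: x ← x + 1/2·y: (-53/13, 8/13) → (-49/13, 8/13)
T3 rotate counter-clockwise with cos θ = 4/5, sin θ = 3/5: (-49/13, 8/13) → (-44/13, -23/13)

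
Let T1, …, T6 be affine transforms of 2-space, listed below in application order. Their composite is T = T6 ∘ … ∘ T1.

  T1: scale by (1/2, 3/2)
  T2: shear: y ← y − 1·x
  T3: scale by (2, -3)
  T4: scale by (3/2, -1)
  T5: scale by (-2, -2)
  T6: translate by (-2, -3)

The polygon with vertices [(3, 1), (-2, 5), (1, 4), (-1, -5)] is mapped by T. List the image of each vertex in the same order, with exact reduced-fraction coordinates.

T1 scale by (1/2, 3/2): (3, 1) → (3/2, 3/2); (-2, 5) → (-1, 15/2); (1, 4) → (1/2, 6); (-1, -5) → (-1/2, -15/2)
T2 shear: y ← y − 1·x: (3/2, 3/2) → (3/2, 0); (-1, 15/2) → (-1, 17/2); (1/2, 6) → (1/2, 11/2); (-1/2, -15/2) → (-1/2, -7)
T3 scale by (2, -3): (3/2, 0) → (3, 0); (-1, 17/2) → (-2, -51/2); (1/2, 11/2) → (1, -33/2); (-1/2, -7) → (-1, 21)
T4 scale by (3/2, -1): (3, 0) → (9/2, 0); (-2, -51/2) → (-3, 51/2); (1, -33/2) → (3/2, 33/2); (-1, 21) → (-3/2, -21)
T5 scale by (-2, -2): (9/2, 0) → (-9, 0); (-3, 51/2) → (6, -51); (3/2, 33/2) → (-3, -33); (-3/2, -21) → (3, 42)
T6 translate by (-2, -3): (-9, 0) → (-11, -3); (6, -51) → (4, -54); (-3, -33) → (-5, -36); (3, 42) → (1, 39)

image vertices: (-11, -3), (4, -54), (-5, -36), (1, 39)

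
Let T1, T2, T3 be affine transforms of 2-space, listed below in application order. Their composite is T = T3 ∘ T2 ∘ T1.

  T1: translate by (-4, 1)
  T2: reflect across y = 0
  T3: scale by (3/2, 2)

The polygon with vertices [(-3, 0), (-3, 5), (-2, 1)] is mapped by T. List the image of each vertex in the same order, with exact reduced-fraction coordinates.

image vertices: (-21/2, -2), (-21/2, -12), (-9, -4)

T1 translate by (-4, 1): (-3, 0) → (-7, 1); (-3, 5) → (-7, 6); (-2, 1) → (-6, 2)
T2 reflect across y = 0: (-7, 1) → (-7, -1); (-7, 6) → (-7, -6); (-6, 2) → (-6, -2)
T3 scale by (3/2, 2): (-7, -1) → (-21/2, -2); (-7, -6) → (-21/2, -12); (-6, -2) → (-9, -4)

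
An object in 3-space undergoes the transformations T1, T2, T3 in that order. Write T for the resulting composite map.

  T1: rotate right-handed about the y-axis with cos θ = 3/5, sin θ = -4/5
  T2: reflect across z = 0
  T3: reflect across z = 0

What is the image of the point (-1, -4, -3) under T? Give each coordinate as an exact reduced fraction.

T1 rotate right-handed about the y-axis with cos θ = 3/5, sin θ = -4/5: (-1, -4, -3) → (9/5, -4, -13/5)
T2 reflect across z = 0: (9/5, -4, -13/5) → (9/5, -4, 13/5)
T3 reflect across z = 0: (9/5, -4, 13/5) → (9/5, -4, -13/5)

T(p) = (9/5, -4, -13/5)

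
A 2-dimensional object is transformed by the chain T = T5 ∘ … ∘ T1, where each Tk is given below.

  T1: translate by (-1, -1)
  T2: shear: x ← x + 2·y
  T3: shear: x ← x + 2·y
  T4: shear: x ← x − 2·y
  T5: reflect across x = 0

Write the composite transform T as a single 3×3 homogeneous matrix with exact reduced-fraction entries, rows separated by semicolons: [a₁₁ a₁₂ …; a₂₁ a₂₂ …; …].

T = [-1 -2 3; 0 1 -1; 0 0 1]

T1 = [1 0 -1; 0 1 -1; 0 0 1]
T2·T1 = [1 2 -3; 0 1 -1; 0 0 1]
T3·…·T1 = [1 4 -5; 0 1 -1; 0 0 1]
T4·…·T1 = [1 2 -3; 0 1 -1; 0 0 1]
T5·…·T1 = [-1 -2 3; 0 1 -1; 0 0 1]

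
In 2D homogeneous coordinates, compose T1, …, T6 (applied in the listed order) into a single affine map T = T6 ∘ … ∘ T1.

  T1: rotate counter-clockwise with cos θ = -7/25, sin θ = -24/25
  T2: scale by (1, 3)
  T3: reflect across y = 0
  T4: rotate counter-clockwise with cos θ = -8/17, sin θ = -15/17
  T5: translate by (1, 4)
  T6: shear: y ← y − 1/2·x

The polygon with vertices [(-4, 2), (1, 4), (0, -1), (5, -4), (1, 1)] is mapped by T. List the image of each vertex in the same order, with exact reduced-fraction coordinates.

image vertices: (-3873/425, 8929/850), (2053/425, -3819/850), (302/425, 2077/425), (5613/425, -2699/850), (1684/425, -141/425)

T1 rotate counter-clockwise with cos θ = -7/25, sin θ = -24/25: (-4, 2) → (76/25, 82/25); (1, 4) → (89/25, -52/25); (0, -1) → (-24/25, 7/25); (5, -4) → (-131/25, -92/25); (1, 1) → (17/25, -31/25)
T2 scale by (1, 3): (76/25, 82/25) → (76/25, 246/25); (89/25, -52/25) → (89/25, -156/25); (-24/25, 7/25) → (-24/25, 21/25); (-131/25, -92/25) → (-131/25, -276/25); (17/25, -31/25) → (17/25, -93/25)
T3 reflect across y = 0: (76/25, 246/25) → (76/25, -246/25); (89/25, -156/25) → (89/25, 156/25); (-24/25, 21/25) → (-24/25, -21/25); (-131/25, -276/25) → (-131/25, 276/25); (17/25, -93/25) → (17/25, 93/25)
T4 rotate counter-clockwise with cos θ = -8/17, sin θ = -15/17: (76/25, -246/25) → (-4298/425, 828/425); (89/25, 156/25) → (1628/425, -2583/425); (-24/25, -21/25) → (-123/425, 528/425); (-131/25, 276/25) → (5188/425, -243/425); (17/25, 93/25) → (1259/425, -999/425)
T5 translate by (1, 4): (-4298/425, 828/425) → (-3873/425, 2528/425); (1628/425, -2583/425) → (2053/425, -883/425); (-123/425, 528/425) → (302/425, 2228/425); (5188/425, -243/425) → (5613/425, 1457/425); (1259/425, -999/425) → (1684/425, 701/425)
T6 shear: y ← y − 1/2·x: (-3873/425, 2528/425) → (-3873/425, 8929/850); (2053/425, -883/425) → (2053/425, -3819/850); (302/425, 2228/425) → (302/425, 2077/425); (5613/425, 1457/425) → (5613/425, -2699/850); (1684/425, 701/425) → (1684/425, -141/425)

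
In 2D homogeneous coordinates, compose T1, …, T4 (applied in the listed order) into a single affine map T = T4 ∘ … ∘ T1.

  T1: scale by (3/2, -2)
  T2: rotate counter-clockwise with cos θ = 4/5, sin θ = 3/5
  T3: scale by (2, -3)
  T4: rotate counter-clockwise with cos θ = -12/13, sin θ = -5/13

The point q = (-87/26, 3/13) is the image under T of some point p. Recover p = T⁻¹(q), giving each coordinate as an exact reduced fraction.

p = (1, 1/4)

T1 = [3/2 0 0; 0 -2 0; 0 0 1]
T2·T1 = [6/5 6/5 0; 9/10 -8/5 0; 0 0 1]
T3·…·T1 = [12/5 12/5 0; -27/10 24/5 0; 0 0 1]
T4·…·T1 = [-423/130 -24/65 0; 102/65 -348/65 0; 0 0 1]
det M = 18; M⁻¹ = [-58/195 4/195 0; -17/195 -47/260 0; 0 0 1]
M⁻¹ · (-87/26, 3/13)ᵀ = (1, 1/4)ᵀ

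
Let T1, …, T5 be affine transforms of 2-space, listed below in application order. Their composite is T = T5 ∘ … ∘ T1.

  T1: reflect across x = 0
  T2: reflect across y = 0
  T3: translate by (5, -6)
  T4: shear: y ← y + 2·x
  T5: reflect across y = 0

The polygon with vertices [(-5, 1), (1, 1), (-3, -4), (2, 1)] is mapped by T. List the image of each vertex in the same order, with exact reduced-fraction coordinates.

T1 reflect across x = 0: (-5, 1) → (5, 1); (1, 1) → (-1, 1); (-3, -4) → (3, -4); (2, 1) → (-2, 1)
T2 reflect across y = 0: (5, 1) → (5, -1); (-1, 1) → (-1, -1); (3, -4) → (3, 4); (-2, 1) → (-2, -1)
T3 translate by (5, -6): (5, -1) → (10, -7); (-1, -1) → (4, -7); (3, 4) → (8, -2); (-2, -1) → (3, -7)
T4 shear: y ← y + 2·x: (10, -7) → (10, 13); (4, -7) → (4, 1); (8, -2) → (8, 14); (3, -7) → (3, -1)
T5 reflect across y = 0: (10, 13) → (10, -13); (4, 1) → (4, -1); (8, 14) → (8, -14); (3, -1) → (3, 1)

image vertices: (10, -13), (4, -1), (8, -14), (3, 1)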